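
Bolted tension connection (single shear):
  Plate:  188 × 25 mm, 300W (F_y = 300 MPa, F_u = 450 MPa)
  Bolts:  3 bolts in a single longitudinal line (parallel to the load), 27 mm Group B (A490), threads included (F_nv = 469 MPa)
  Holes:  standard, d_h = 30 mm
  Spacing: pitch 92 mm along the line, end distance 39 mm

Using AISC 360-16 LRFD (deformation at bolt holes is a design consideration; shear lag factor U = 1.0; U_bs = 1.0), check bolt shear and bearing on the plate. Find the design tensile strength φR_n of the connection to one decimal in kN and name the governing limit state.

Bolt shear: A_b = π(27)²/4 = 572.56 mm². φR_n = 0.75 × 469 × 572.56 × 3 × 1 = 604.2 kN.
Bearing (25 mm plate, F_u = 450 MPa): end bolts L_c = 39 − 30/2 = 24, R_n = min(1.2×24×25×450, 2.4×27×25×450) = 324 kN/bolt; interior L_c = 92 − 30 = 62, R_n = 729 kN/bolt. φR_n = 0.75 × (1×324 + 2×729) = 1336.5 kN.
Governing: min(604.2, 1336.5) = 604.2 kN → bolt shear.

604.2 kN (bolt shear governs)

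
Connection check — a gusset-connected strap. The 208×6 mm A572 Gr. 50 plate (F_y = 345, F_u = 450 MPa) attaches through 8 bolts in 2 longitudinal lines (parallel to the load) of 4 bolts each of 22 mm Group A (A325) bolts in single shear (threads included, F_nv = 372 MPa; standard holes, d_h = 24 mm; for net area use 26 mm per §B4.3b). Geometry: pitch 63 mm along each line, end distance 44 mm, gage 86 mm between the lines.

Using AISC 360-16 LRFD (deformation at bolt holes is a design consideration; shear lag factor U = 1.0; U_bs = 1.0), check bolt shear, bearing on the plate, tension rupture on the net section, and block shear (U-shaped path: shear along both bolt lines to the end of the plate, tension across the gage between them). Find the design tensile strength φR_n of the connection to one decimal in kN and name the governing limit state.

315.9 kN (net-section rupture governs)

Bolt shear: A_b = π(22)²/4 = 380.13 mm². φR_n = 0.75 × 372 × 380.13 × 8 × 1 = 848.5 kN.
Bearing (6 mm plate, F_u = 450 MPa): end bolts L_c = 44 − 24/2 = 32, R_n = min(1.2×32×6×450, 2.4×22×6×450) = 103.68 kN/bolt; interior L_c = 63 − 24 = 39, R_n = 126.36 kN/bolt. φR_n = 0.75 × (2×103.68 + 6×126.36) = 724.1 kN.
Tension rupture (net): A_n = (208 − 2×26)×6 = 936 mm² (U = 1.0, A_e = A_n). φR_n = 0.75 × 450 × 936 = 315.9 kN.
Block shear: shear path 2×[44+3×63] = 2×233 mm, A_gv = 2796, A_nv = 2×(233 − 3.5×26)×6 = 1704 mm²; tension across gage: (86 − 1×26)×6 = 360 mm². R_n = min(0.6×450×1704, 0.6×345×2796) + 1.0×450×360 = min(460.08, 578.77) + 162 = 622.08 kN. φR_n = 0.75 × 622.08 = 466.6 kN.
Governing: min(848.5, 724.1, 315.9, 466.6) = 315.9 kN → net-section rupture.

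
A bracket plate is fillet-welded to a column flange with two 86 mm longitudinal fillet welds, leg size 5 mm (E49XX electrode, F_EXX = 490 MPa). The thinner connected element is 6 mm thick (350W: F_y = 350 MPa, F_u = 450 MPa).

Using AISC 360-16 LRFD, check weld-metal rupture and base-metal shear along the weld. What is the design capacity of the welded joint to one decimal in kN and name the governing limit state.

Weld metal: throat = 0.707×5 = 3.535 mm, L = 2×86 = 172 mm. φR_n = 0.75 × 0.6 × 490 × 3.535 × 172 = 134.1 kN.
Base metal shear (6 mm plate): yield φR_n = 1.0×0.6×350×6×172 = 216.7 kN; rupture φR_n = 0.75×0.6×450×6×172 = 209.0 kN; take 209.0 kN (rupture).
Governing: min(134.1, 209.0) = 134.1 kN → weld metal.

134.1 kN (weld metal governs)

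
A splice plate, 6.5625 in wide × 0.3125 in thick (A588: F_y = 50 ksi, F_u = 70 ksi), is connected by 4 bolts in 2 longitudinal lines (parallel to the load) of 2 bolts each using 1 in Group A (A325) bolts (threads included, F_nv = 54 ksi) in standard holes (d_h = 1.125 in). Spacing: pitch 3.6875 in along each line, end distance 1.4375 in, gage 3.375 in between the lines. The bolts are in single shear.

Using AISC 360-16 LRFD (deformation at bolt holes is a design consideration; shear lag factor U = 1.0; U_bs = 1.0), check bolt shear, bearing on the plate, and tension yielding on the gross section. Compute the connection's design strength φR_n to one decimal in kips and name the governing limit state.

92.3 kips (gross-section yield governs)

Bolt shear: A_b = π(1)²/4 = 0.7854 in². φR_n = 0.75 × 54 × 0.7854 × 4 × 1 = 127.2 kips.
Bearing (0.3125 in plate, F_u = 70 ksi): end bolts L_c = 1.4375 − 1.125/2 = 0.875, R_n = min(1.2×0.875×0.3125×70, 2.4×1×0.3125×70) = 22.969 kips/bolt; interior L_c = 3.6875 − 1.125 = 2.5625, R_n = 52.5 kips/bolt. φR_n = 0.75 × (2×22.969 + 2×52.5) = 113.2 kips.
Tension yield (gross): A_g = 6.5625×0.3125 = 2.0508 in². φR_n = 0.90 × 50 × 2.0508 = 92.3 kips.
Governing: min(127.2, 113.2, 92.3) = 92.3 kips → gross-section yield.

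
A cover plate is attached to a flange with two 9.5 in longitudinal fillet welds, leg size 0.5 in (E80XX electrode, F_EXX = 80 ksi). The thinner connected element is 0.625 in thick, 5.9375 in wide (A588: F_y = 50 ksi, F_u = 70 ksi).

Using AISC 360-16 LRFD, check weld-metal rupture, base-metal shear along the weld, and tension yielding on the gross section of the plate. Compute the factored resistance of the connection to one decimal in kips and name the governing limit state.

Weld metal: throat = 0.707×0.5 = 0.3535 in, L = 2×9.5 = 19 in. φR_n = 0.75 × 0.6 × 80 × 0.3535 × 19 = 241.8 kips.
Base metal shear (0.625 in plate): yield φR_n = 1.0×0.6×50×0.625×19 = 356.3 kips; rupture φR_n = 0.75×0.6×70×0.625×19 = 374.1 kips; take 356.3 kips (yield).
Tension yield (gross): A_g = 5.9375×0.625 = 3.7109 in². φR_n = 0.90 × 50 × 3.7109 = 167.0 kips.
Governing: min(241.8, 356.3, 167.0) = 167.0 kips → gross-section yield.

167.0 kips (gross-section yield governs)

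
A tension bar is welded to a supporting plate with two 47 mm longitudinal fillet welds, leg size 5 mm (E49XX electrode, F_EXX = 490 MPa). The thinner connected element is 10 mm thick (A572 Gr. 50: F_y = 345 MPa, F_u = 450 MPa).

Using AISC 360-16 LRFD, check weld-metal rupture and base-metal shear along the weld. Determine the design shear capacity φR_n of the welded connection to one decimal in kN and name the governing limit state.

Weld metal: throat = 0.707×5 = 3.535 mm, L = 2×47 = 94 mm. φR_n = 0.75 × 0.6 × 490 × 3.535 × 94 = 73.3 kN.
Base metal shear (10 mm plate): yield φR_n = 1.0×0.6×345×10×94 = 194.6 kN; rupture φR_n = 0.75×0.6×450×10×94 = 190.4 kN; take 190.4 kN (rupture).
Governing: min(73.3, 190.4) = 73.3 kN → weld metal.

73.3 kN (weld metal governs)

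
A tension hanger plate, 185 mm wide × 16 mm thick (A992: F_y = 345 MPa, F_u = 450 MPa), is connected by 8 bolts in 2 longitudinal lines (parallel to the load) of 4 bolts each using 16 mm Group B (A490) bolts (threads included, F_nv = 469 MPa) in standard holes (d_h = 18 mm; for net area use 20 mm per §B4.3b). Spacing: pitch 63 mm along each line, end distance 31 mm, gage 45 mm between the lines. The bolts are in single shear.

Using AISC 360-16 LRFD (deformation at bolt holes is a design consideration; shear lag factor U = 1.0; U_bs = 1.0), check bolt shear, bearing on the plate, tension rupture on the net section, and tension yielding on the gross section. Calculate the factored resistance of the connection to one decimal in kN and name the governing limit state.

Bolt shear: A_b = π(16)²/4 = 201.06 mm². φR_n = 0.75 × 469 × 201.06 × 8 × 1 = 565.8 kN.
Bearing (16 mm plate, F_u = 450 MPa): end bolts L_c = 31 − 18/2 = 22, R_n = min(1.2×22×16×450, 2.4×16×16×450) = 190.08 kN/bolt; interior L_c = 63 − 18 = 45, R_n = 276.48 kN/bolt. φR_n = 0.75 × (2×190.08 + 6×276.48) = 1529.3 kN.
Tension rupture (net): A_n = (185 − 2×20)×16 = 2320 mm² (U = 1.0, A_e = A_n). φR_n = 0.75 × 450 × 2320 = 783.0 kN.
Tension yield (gross): A_g = 185×16 = 2960 mm². φR_n = 0.90 × 345 × 2960 = 919.1 kN.
Governing: min(565.8, 1529.3, 783.0, 919.1) = 565.8 kN → bolt shear.

565.8 kN (bolt shear governs)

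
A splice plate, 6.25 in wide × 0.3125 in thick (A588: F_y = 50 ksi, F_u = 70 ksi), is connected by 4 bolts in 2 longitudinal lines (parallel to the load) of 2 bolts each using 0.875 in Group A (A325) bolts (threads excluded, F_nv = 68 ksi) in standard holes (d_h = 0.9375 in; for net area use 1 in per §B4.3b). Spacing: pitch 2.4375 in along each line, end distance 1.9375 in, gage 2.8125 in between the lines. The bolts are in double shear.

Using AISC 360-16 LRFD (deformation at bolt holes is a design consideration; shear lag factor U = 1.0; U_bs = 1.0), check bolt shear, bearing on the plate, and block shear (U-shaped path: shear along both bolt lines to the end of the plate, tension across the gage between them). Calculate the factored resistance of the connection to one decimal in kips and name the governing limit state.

Bolt shear: A_b = π(0.875)²/4 = 0.60132 in². φR_n = 0.75 × 68 × 0.60132 × 4 × 2 = 245.3 kips.
Bearing (0.3125 in plate, F_u = 70 ksi): end bolts L_c = 1.9375 − 0.9375/2 = 1.46875, R_n = min(1.2×1.46875×0.3125×70, 2.4×0.875×0.3125×70) = 38.555 kips/bolt; interior L_c = 2.4375 − 0.9375 = 1.5, R_n = 39.375 kips/bolt. φR_n = 0.75 × (2×38.555 + 2×39.375) = 116.9 kips.
Block shear: shear path 2×[1.9375+1×2.4375] = 2×4.375 in, A_gv = 2.7344, A_nv = 2×(4.375 − 1.5×1)×0.3125 = 1.7969 in²; tension across gage: (2.8125 − 1×1)×0.3125 = 0.56641 in². R_n = min(0.6×70×1.7969, 0.6×50×2.7344) + 1.0×70×0.56641 = min(75.47, 82.032) + 39.649 = 115.12 kips. φR_n = 0.75 × 115.12 = 86.3 kips.
Governing: min(245.3, 116.9, 86.3) = 86.3 kips → block shear.

86.3 kips (block shear governs)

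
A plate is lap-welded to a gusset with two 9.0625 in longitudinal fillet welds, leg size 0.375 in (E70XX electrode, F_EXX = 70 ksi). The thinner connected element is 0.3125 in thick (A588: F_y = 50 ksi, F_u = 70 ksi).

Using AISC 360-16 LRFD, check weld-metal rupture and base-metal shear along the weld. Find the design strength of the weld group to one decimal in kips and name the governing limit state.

151.4 kips (weld metal governs)

Weld metal: throat = 0.707×0.375 = 0.26513 in, L = 2×9.0625 = 18.125 in. φR_n = 0.75 × 0.6 × 70 × 0.26513 × 18.125 = 151.4 kips.
Base metal shear (0.3125 in plate): yield φR_n = 1.0×0.6×50×0.3125×18.125 = 169.9 kips; rupture φR_n = 0.75×0.6×70×0.3125×18.125 = 178.4 kips; take 169.9 kips (yield).
Governing: min(151.4, 169.9) = 151.4 kips → weld metal.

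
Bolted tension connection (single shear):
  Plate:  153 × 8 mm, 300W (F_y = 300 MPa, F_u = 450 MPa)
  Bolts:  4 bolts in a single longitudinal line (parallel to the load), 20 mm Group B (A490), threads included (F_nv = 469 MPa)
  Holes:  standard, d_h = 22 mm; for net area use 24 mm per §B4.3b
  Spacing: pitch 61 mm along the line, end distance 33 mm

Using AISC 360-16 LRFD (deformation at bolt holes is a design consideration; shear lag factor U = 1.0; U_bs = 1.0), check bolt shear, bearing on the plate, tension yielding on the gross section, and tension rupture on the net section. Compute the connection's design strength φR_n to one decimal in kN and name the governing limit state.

330.5 kN (gross-section yield governs)

Bolt shear: A_b = π(20)²/4 = 314.16 mm². φR_n = 0.75 × 469 × 314.16 × 4 × 1 = 442.0 kN.
Bearing (8 mm plate, F_u = 450 MPa): end bolts L_c = 33 − 22/2 = 22, R_n = min(1.2×22×8×450, 2.4×20×8×450) = 95.04 kN/bolt; interior L_c = 61 − 22 = 39, R_n = 168.48 kN/bolt. φR_n = 0.75 × (1×95.04 + 3×168.48) = 450.4 kN.
Tension yield (gross): A_g = 153×8 = 1224 mm². φR_n = 0.90 × 300 × 1224 = 330.5 kN.
Tension rupture (net): A_n = (153 − 1×24)×8 = 1032 mm² (U = 1.0, A_e = A_n). φR_n = 0.75 × 450 × 1032 = 348.3 kN.
Governing: min(442.0, 450.4, 330.5, 348.3) = 330.5 kN → gross-section yield.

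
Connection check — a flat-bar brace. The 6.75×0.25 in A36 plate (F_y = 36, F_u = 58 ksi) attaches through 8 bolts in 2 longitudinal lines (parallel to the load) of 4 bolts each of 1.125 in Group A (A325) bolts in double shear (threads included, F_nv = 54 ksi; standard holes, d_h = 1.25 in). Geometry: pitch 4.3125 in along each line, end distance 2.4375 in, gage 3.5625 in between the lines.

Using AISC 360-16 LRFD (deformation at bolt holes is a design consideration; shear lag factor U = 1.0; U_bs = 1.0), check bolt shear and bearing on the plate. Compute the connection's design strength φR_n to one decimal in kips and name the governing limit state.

Bolt shear: A_b = π(1.125)²/4 = 0.99402 in². φR_n = 0.75 × 54 × 0.99402 × 8 × 2 = 644.1 kips.
Bearing (0.25 in plate, F_u = 58 ksi): end bolts L_c = 2.4375 − 1.25/2 = 1.8125, R_n = min(1.2×1.8125×0.25×58, 2.4×1.125×0.25×58) = 31.538 kips/bolt; interior L_c = 4.3125 − 1.25 = 3.0625, R_n = 39.15 kips/bolt. φR_n = 0.75 × (2×31.538 + 6×39.15) = 223.5 kips.
Governing: min(644.1, 223.5) = 223.5 kips → bearing.

223.5 kips (bearing governs)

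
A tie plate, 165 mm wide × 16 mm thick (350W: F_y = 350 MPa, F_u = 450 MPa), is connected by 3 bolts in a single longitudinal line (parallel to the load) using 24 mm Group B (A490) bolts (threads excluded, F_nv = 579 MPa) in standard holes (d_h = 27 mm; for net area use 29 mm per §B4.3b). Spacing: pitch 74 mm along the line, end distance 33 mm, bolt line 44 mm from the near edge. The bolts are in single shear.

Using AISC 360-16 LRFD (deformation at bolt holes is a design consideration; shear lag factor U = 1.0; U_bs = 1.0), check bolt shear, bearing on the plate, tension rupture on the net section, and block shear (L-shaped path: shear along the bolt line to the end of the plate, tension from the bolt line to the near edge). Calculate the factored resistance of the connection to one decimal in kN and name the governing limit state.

Bolt shear: A_b = π(24)²/4 = 452.39 mm². φR_n = 0.75 × 579 × 452.39 × 3 × 1 = 589.4 kN.
Bearing (16 mm plate, F_u = 450 MPa): end bolts L_c = 33 − 27/2 = 19.5, R_n = min(1.2×19.5×16×450, 2.4×24×16×450) = 168.48 kN/bolt; interior L_c = 74 − 27 = 47, R_n = 406.08 kN/bolt. φR_n = 0.75 × (1×168.48 + 2×406.08) = 735.5 kN.
Tension rupture (net): A_n = (165 − 1×29)×16 = 2176 mm² (U = 1.0, A_e = A_n). φR_n = 0.75 × 450 × 2176 = 734.4 kN.
Block shear: shear path 1×[33+2×74] = 1×181 mm, A_gv = 2896, A_nv = 1×(181 − 2.5×29)×16 = 1736 mm²; tension to near edge: (44 − 0.5×29)×16 = 472 mm². R_n = min(0.6×450×1736, 0.6×350×2896) + 1.0×450×472 = min(468.72, 608.16) + 212.4 = 681.12 kN. φR_n = 0.75 × 681.12 = 510.8 kN.
Governing: min(589.4, 735.5, 734.4, 510.8) = 510.8 kN → block shear.

510.8 kN (block shear governs)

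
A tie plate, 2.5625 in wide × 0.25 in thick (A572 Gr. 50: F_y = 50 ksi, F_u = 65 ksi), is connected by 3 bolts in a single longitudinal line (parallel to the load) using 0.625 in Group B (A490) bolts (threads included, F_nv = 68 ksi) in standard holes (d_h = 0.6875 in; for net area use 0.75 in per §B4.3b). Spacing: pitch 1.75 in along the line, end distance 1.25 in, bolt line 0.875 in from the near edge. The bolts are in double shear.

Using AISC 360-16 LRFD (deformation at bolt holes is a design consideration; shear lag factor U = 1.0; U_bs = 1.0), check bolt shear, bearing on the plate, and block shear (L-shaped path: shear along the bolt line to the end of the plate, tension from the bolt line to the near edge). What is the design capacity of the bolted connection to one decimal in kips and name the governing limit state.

27.1 kips (block shear governs)

Bolt shear: A_b = π(0.625)²/4 = 0.3068 in². φR_n = 0.75 × 68 × 0.3068 × 3 × 2 = 93.9 kips.
Bearing (0.25 in plate, F_u = 65 ksi): end bolts L_c = 1.25 − 0.6875/2 = 0.90625, R_n = min(1.2×0.90625×0.25×65, 2.4×0.625×0.25×65) = 17.672 kips/bolt; interior L_c = 1.75 − 0.6875 = 1.0625, R_n = 20.719 kips/bolt. φR_n = 0.75 × (1×17.672 + 2×20.719) = 44.3 kips.
Block shear: shear path 1×[1.25+2×1.75] = 1×4.75 in, A_gv = 1.1875, A_nv = 1×(4.75 − 2.5×0.75)×0.25 = 0.71875 in²; tension to near edge: (0.875 − 0.5×0.75)×0.25 = 0.125 in². R_n = min(0.6×65×0.71875, 0.6×50×1.1875) + 1.0×65×0.125 = min(28.031, 35.625) + 8.125 = 36.156 kips. φR_n = 0.75 × 36.156 = 27.1 kips.
Governing: min(93.9, 44.3, 27.1) = 27.1 kips → block shear.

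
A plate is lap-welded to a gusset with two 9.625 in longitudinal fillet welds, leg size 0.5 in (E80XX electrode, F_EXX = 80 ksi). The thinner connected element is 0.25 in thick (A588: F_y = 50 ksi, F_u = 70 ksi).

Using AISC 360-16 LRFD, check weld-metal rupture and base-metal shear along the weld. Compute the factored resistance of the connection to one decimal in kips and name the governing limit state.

Weld metal: throat = 0.707×0.5 = 0.3535 in, L = 2×9.625 = 19.25 in. φR_n = 0.75 × 0.6 × 80 × 0.3535 × 19.25 = 245.0 kips.
Base metal shear (0.25 in plate): yield φR_n = 1.0×0.6×50×0.25×19.25 = 144.4 kips; rupture φR_n = 0.75×0.6×70×0.25×19.25 = 151.6 kips; take 144.4 kips (yield).
Governing: min(245.0, 144.4) = 144.4 kips → base-metal shear.

144.4 kips (base-metal shear governs)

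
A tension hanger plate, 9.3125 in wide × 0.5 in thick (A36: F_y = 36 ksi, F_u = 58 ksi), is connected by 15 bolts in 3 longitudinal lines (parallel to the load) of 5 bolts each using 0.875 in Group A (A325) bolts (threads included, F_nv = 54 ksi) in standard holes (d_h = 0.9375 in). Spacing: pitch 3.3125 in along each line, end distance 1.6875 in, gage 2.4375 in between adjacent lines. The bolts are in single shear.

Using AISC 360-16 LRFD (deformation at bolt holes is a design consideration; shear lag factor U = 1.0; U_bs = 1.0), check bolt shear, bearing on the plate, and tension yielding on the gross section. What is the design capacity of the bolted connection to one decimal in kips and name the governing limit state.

150.9 kips (gross-section yield governs)

Bolt shear: A_b = π(0.875)²/4 = 0.60132 in². φR_n = 0.75 × 54 × 0.60132 × 15 × 1 = 365.3 kips.
Bearing (0.5 in plate, F_u = 58 ksi): end bolts L_c = 1.6875 − 0.9375/2 = 1.21875, R_n = min(1.2×1.21875×0.5×58, 2.4×0.875×0.5×58) = 42.413 kips/bolt; interior L_c = 3.3125 − 0.9375 = 2.375, R_n = 60.9 kips/bolt. φR_n = 0.75 × (3×42.413 + 12×60.9) = 643.5 kips.
Tension yield (gross): A_g = 9.3125×0.5 = 4.6563 in². φR_n = 0.90 × 36 × 4.6563 = 150.9 kips.
Governing: min(365.3, 643.5, 150.9) = 150.9 kips → gross-section yield.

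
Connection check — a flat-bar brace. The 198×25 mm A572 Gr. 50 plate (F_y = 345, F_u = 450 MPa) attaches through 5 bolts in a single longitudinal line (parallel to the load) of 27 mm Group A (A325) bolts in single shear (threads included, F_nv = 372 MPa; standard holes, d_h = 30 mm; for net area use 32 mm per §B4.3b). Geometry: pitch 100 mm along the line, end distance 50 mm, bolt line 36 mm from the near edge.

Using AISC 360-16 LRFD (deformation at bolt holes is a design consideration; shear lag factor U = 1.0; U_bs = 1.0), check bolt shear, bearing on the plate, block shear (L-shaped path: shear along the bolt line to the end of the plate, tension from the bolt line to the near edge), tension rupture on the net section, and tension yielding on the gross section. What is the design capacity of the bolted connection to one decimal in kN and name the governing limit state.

Bolt shear: A_b = π(27)²/4 = 572.56 mm². φR_n = 0.75 × 372 × 572.56 × 5 × 1 = 798.7 kN.
Bearing (25 mm plate, F_u = 450 MPa): end bolts L_c = 50 − 30/2 = 35, R_n = min(1.2×35×25×450, 2.4×27×25×450) = 472.5 kN/bolt; interior L_c = 100 − 30 = 70, R_n = 729 kN/bolt. φR_n = 0.75 × (1×472.5 + 4×729) = 2541.4 kN.
Block shear: shear path 1×[50+4×100] = 1×450 mm, A_gv = 11250, A_nv = 1×(450 − 4.5×32)×25 = 7650 mm²; tension to near edge: (36 − 0.5×32)×25 = 500 mm². R_n = min(0.6×450×7650, 0.6×345×11250) + 1.0×450×500 = min(2065.5, 2328.8) + 225 = 2290.5 kN. φR_n = 0.75 × 2290.5 = 1717.9 kN.
Tension rupture (net): A_n = (198 − 1×32)×25 = 4150 mm² (U = 1.0, A_e = A_n). φR_n = 0.75 × 450 × 4150 = 1400.6 kN.
Tension yield (gross): A_g = 198×25 = 4950 mm². φR_n = 0.90 × 345 × 4950 = 1537.0 kN.
Governing: min(798.7, 2541.4, 1717.9, 1400.6, 1537.0) = 798.7 kN → bolt shear.

798.7 kN (bolt shear governs)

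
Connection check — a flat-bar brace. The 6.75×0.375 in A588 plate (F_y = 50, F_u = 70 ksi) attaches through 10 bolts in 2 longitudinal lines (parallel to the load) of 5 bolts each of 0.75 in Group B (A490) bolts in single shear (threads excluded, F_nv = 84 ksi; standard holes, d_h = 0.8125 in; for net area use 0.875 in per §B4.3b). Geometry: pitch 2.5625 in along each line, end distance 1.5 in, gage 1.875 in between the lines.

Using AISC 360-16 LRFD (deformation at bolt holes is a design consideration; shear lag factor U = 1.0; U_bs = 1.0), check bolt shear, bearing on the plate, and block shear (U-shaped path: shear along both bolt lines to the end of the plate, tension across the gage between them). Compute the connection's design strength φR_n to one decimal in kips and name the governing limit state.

Bolt shear: A_b = π(0.75)²/4 = 0.44179 in². φR_n = 0.75 × 84 × 0.44179 × 10 × 1 = 278.3 kips.
Bearing (0.375 in plate, F_u = 70 ksi): end bolts L_c = 1.5 − 0.8125/2 = 1.09375, R_n = min(1.2×1.09375×0.375×70, 2.4×0.75×0.375×70) = 34.453 kips/bolt; interior L_c = 2.5625 − 0.8125 = 1.75, R_n = 47.25 kips/bolt. φR_n = 0.75 × (2×34.453 + 8×47.25) = 335.2 kips.
Block shear: shear path 2×[1.5+4×2.5625] = 2×11.75 in, A_gv = 8.8125, A_nv = 2×(11.75 − 4.5×0.875)×0.375 = 5.8594 in²; tension across gage: (1.875 − 1×0.875)×0.375 = 0.375 in². R_n = min(0.6×70×5.8594, 0.6×50×8.8125) + 1.0×70×0.375 = min(246.09, 264.38) + 26.25 = 272.34 kips. φR_n = 0.75 × 272.34 = 204.3 kips.
Governing: min(278.3, 335.2, 204.3) = 204.3 kips → block shear.

204.3 kips (block shear governs)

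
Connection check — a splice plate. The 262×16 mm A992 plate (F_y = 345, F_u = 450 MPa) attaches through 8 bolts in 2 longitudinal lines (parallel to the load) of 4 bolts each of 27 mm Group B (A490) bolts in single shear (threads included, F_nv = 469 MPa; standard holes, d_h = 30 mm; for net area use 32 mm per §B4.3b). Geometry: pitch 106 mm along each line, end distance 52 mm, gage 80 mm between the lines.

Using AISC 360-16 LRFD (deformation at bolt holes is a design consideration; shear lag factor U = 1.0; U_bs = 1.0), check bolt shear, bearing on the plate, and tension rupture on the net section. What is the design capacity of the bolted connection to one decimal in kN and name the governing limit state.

1069.2 kN (net-section rupture governs)

Bolt shear: A_b = π(27)²/4 = 572.56 mm². φR_n = 0.75 × 469 × 572.56 × 8 × 1 = 1611.2 kN.
Bearing (16 mm plate, F_u = 450 MPa): end bolts L_c = 52 − 30/2 = 37, R_n = min(1.2×37×16×450, 2.4×27×16×450) = 319.68 kN/bolt; interior L_c = 106 − 30 = 76, R_n = 466.56 kN/bolt. φR_n = 0.75 × (2×319.68 + 6×466.56) = 2579.0 kN.
Tension rupture (net): A_n = (262 − 2×32)×16 = 3168 mm² (U = 1.0, A_e = A_n). φR_n = 0.75 × 450 × 3168 = 1069.2 kN.
Governing: min(1611.2, 2579.0, 1069.2) = 1069.2 kN → net-section rupture.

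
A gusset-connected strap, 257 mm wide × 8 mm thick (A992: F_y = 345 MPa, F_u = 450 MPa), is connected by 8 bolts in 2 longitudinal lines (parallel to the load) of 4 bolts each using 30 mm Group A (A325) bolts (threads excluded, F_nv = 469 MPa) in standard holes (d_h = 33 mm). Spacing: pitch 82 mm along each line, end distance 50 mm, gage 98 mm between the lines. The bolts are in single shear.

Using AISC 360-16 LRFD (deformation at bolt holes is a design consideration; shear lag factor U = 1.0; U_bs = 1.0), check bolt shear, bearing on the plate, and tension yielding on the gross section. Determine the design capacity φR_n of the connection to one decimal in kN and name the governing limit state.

638.4 kN (gross-section yield governs)

Bolt shear: A_b = π(30)²/4 = 706.86 mm². φR_n = 0.75 × 469 × 706.86 × 8 × 1 = 1989.1 kN.
Bearing (8 mm plate, F_u = 450 MPa): end bolts L_c = 50 − 33/2 = 33.5, R_n = min(1.2×33.5×8×450, 2.4×30×8×450) = 144.72 kN/bolt; interior L_c = 82 − 33 = 49, R_n = 211.68 kN/bolt. φR_n = 0.75 × (2×144.72 + 6×211.68) = 1169.6 kN.
Tension yield (gross): A_g = 257×8 = 2056 mm². φR_n = 0.90 × 345 × 2056 = 638.4 kN.
Governing: min(1989.1, 1169.6, 638.4) = 638.4 kN → gross-section yield.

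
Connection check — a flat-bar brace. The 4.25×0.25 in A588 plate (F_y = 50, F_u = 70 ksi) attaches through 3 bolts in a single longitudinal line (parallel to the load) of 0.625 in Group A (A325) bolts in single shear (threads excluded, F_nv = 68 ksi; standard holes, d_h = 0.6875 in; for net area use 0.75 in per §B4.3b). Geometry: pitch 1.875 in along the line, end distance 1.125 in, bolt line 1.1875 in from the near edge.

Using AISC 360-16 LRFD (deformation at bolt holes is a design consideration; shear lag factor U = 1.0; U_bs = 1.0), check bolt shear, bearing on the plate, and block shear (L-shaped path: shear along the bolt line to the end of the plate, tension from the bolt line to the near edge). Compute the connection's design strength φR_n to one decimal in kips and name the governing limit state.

34.3 kips (block shear governs)

Bolt shear: A_b = π(0.625)²/4 = 0.3068 in². φR_n = 0.75 × 68 × 0.3068 × 3 × 1 = 46.9 kips.
Bearing (0.25 in plate, F_u = 70 ksi): end bolts L_c = 1.125 − 0.6875/2 = 0.78125, R_n = min(1.2×0.78125×0.25×70, 2.4×0.625×0.25×70) = 16.406 kips/bolt; interior L_c = 1.875 − 0.6875 = 1.1875, R_n = 24.938 kips/bolt. φR_n = 0.75 × (1×16.406 + 2×24.938) = 49.7 kips.
Block shear: shear path 1×[1.125+2×1.875] = 1×4.875 in, A_gv = 1.2188, A_nv = 1×(4.875 − 2.5×0.75)×0.25 = 0.75 in²; tension to near edge: (1.1875 − 0.5×0.75)×0.25 = 0.20313 in². R_n = min(0.6×70×0.75, 0.6×50×1.2188) + 1.0×70×0.20313 = min(31.5, 36.564) + 14.219 = 45.719 kips. φR_n = 0.75 × 45.719 = 34.3 kips.
Governing: min(46.9, 49.7, 34.3) = 34.3 kips → block shear.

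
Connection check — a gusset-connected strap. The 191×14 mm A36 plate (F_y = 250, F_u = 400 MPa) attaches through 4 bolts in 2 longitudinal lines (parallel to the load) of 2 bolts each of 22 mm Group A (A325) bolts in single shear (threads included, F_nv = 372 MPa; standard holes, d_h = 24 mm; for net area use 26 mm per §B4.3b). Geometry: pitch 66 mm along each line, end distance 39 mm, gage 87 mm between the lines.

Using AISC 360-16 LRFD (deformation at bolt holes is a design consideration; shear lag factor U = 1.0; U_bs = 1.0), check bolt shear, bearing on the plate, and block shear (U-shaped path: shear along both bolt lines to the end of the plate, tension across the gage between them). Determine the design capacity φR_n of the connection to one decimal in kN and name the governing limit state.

Bolt shear: A_b = π(22)²/4 = 380.13 mm². φR_n = 0.75 × 372 × 380.13 × 4 × 1 = 424.2 kN.
Bearing (14 mm plate, F_u = 400 MPa): end bolts L_c = 39 − 24/2 = 27, R_n = min(1.2×27×14×400, 2.4×22×14×400) = 181.44 kN/bolt; interior L_c = 66 − 24 = 42, R_n = 282.24 kN/bolt. φR_n = 0.75 × (2×181.44 + 2×282.24) = 695.5 kN.
Block shear: shear path 2×[39+1×66] = 2×105 mm, A_gv = 2940, A_nv = 2×(105 − 1.5×26)×14 = 1848 mm²; tension across gage: (87 − 1×26)×14 = 854 mm². R_n = min(0.6×400×1848, 0.6×250×2940) + 1.0×400×854 = min(443.52, 441) + 341.6 = 782.6 kN. φR_n = 0.75 × 782.6 = 587.0 kN.
Governing: min(424.2, 695.5, 587.0) = 424.2 kN → bolt shear.

424.2 kN (bolt shear governs)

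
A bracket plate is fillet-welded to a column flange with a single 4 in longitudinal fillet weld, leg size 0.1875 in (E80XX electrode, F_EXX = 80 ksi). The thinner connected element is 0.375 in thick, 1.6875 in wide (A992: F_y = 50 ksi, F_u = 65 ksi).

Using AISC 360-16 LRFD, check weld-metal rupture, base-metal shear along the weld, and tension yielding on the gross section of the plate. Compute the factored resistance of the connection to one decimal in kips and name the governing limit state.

19.1 kips (weld metal governs)

Weld metal: throat = 0.707×0.1875 = 0.13256 in, L = 4 in. φR_n = 0.75 × 0.6 × 80 × 0.13256 × 4 = 19.1 kips.
Base metal shear (0.375 in plate): yield φR_n = 1.0×0.6×50×0.375×4 = 45.0 kips; rupture φR_n = 0.75×0.6×65×0.375×4 = 43.9 kips; take 43.9 kips (rupture).
Tension yield (gross): A_g = 1.6875×0.375 = 0.63281 in². φR_n = 0.90 × 50 × 0.63281 = 28.5 kips.
Governing: min(19.1, 43.9, 28.5) = 19.1 kips → weld metal.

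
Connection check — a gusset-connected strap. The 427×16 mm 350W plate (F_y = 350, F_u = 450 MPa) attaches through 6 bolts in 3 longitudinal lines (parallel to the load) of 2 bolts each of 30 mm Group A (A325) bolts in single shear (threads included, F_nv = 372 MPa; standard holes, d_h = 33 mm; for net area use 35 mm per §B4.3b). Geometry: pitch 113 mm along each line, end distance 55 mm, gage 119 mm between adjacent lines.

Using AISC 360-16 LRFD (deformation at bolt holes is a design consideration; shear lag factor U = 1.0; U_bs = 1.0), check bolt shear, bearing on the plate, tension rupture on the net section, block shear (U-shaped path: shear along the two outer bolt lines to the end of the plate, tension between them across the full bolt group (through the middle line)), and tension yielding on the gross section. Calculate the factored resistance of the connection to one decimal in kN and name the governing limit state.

Bolt shear: A_b = π(30)²/4 = 706.86 mm². φR_n = 0.75 × 372 × 706.86 × 6 × 1 = 1183.3 kN.
Bearing (16 mm plate, F_u = 450 MPa): end bolts L_c = 55 − 33/2 = 38.5, R_n = min(1.2×38.5×16×450, 2.4×30×16×450) = 332.64 kN/bolt; interior L_c = 113 − 33 = 80, R_n = 518.4 kN/bolt. φR_n = 0.75 × (3×332.64 + 3×518.4) = 1914.8 kN.
Tension rupture (net): A_n = (427 − 3×35)×16 = 5152 mm² (U = 1.0, A_e = A_n). φR_n = 0.75 × 450 × 5152 = 1738.8 kN.
Block shear: shear path 2×[55+1×113] = 2×168 mm, A_gv = 5376, A_nv = 2×(168 − 1.5×35)×16 = 3696 mm²; tension across gage: (238 − 2×35)×16 = 2688 mm². R_n = min(0.6×450×3696, 0.6×350×5376) + 1.0×450×2688 = min(997.92, 1129) + 1209.6 = 2207.5 kN. φR_n = 0.75 × 2207.5 = 1655.6 kN.
Tension yield (gross): A_g = 427×16 = 6832 mm². φR_n = 0.90 × 350 × 6832 = 2152.1 kN.
Governing: min(1183.3, 1914.8, 1738.8, 1655.6, 2152.1) = 1183.3 kN → bolt shear.

1183.3 kN (bolt shear governs)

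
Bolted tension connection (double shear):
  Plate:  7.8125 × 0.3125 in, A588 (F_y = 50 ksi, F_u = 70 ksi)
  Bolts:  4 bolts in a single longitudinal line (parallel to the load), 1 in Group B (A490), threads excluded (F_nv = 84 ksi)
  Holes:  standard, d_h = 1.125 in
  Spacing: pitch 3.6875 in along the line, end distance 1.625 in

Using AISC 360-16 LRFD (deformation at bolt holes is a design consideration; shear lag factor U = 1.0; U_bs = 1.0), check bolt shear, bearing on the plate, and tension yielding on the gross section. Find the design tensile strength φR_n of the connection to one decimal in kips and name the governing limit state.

Bolt shear: A_b = π(1)²/4 = 0.7854 in². φR_n = 0.75 × 84 × 0.7854 × 4 × 2 = 395.8 kips.
Bearing (0.3125 in plate, F_u = 70 ksi): end bolts L_c = 1.625 − 1.125/2 = 1.0625, R_n = min(1.2×1.0625×0.3125×70, 2.4×1×0.3125×70) = 27.891 kips/bolt; interior L_c = 3.6875 − 1.125 = 2.5625, R_n = 52.5 kips/bolt. φR_n = 0.75 × (1×27.891 + 3×52.5) = 139.0 kips.
Tension yield (gross): A_g = 7.8125×0.3125 = 2.4414 in². φR_n = 0.90 × 50 × 2.4414 = 109.9 kips.
Governing: min(395.8, 139.0, 109.9) = 109.9 kips → gross-section yield.

109.9 kips (gross-section yield governs)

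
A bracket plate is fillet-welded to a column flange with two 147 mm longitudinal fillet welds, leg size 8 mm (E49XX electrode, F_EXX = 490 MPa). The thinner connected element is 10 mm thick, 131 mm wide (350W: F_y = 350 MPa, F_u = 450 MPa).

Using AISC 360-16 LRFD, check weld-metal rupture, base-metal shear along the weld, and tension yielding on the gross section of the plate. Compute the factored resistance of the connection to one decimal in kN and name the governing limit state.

Weld metal: throat = 0.707×8 = 5.656 mm, L = 2×147 = 294 mm. φR_n = 0.75 × 0.6 × 490 × 5.656 × 294 = 366.7 kN.
Base metal shear (10 mm plate): yield φR_n = 1.0×0.6×350×10×294 = 617.4 kN; rupture φR_n = 0.75×0.6×450×10×294 = 595.4 kN; take 595.4 kN (rupture).
Tension yield (gross): A_g = 131×10 = 1310 mm². φR_n = 0.90 × 350 × 1310 = 412.7 kN.
Governing: min(366.7, 595.4, 412.7) = 366.7 kN → weld metal.

366.7 kN (weld metal governs)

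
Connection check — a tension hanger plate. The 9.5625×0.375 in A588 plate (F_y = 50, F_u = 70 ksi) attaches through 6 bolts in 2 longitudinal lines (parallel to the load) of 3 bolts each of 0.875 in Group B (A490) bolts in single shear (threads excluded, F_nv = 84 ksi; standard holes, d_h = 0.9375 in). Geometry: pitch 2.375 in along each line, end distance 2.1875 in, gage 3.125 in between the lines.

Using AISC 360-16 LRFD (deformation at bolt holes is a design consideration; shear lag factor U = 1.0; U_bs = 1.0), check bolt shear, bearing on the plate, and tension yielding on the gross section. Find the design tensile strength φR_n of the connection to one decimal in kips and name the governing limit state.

Bolt shear: A_b = π(0.875)²/4 = 0.60132 in². φR_n = 0.75 × 84 × 0.60132 × 6 × 1 = 227.3 kips.
Bearing (0.375 in plate, F_u = 70 ksi): end bolts L_c = 2.1875 − 0.9375/2 = 1.71875, R_n = min(1.2×1.71875×0.375×70, 2.4×0.875×0.375×70) = 54.141 kips/bolt; interior L_c = 2.375 − 0.9375 = 1.4375, R_n = 45.281 kips/bolt. φR_n = 0.75 × (2×54.141 + 4×45.281) = 217.1 kips.
Tension yield (gross): A_g = 9.5625×0.375 = 3.5859 in². φR_n = 0.90 × 50 × 3.5859 = 161.4 kips.
Governing: min(227.3, 217.1, 161.4) = 161.4 kips → gross-section yield.

161.4 kips (gross-section yield governs)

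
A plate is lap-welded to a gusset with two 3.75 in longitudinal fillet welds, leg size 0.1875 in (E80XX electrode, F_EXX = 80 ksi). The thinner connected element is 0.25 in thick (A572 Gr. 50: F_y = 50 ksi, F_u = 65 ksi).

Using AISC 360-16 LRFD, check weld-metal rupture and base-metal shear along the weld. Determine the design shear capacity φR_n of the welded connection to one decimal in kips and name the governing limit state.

35.8 kips (weld metal governs)

Weld metal: throat = 0.707×0.1875 = 0.13256 in, L = 2×3.75 = 7.5 in. φR_n = 0.75 × 0.6 × 80 × 0.13256 × 7.5 = 35.8 kips.
Base metal shear (0.25 in plate): yield φR_n = 1.0×0.6×50×0.25×7.5 = 56.3 kips; rupture φR_n = 0.75×0.6×65×0.25×7.5 = 54.8 kips; take 54.8 kips (rupture).
Governing: min(35.8, 54.8) = 35.8 kips → weld metal.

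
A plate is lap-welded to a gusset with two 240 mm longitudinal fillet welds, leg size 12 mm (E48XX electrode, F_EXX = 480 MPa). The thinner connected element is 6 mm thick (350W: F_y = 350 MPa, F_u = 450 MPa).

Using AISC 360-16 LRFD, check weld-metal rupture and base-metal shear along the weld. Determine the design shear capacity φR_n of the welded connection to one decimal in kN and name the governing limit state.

Weld metal: throat = 0.707×12 = 8.484 mm, L = 2×240 = 480 mm. φR_n = 0.75 × 0.6 × 480 × 8.484 × 480 = 879.6 kN.
Base metal shear (6 mm plate): yield φR_n = 1.0×0.6×350×6×480 = 604.8 kN; rupture φR_n = 0.75×0.6×450×6×480 = 583.2 kN; take 583.2 kN (rupture).
Governing: min(879.6, 583.2) = 583.2 kN → base-metal shear.

583.2 kN (base-metal shear governs)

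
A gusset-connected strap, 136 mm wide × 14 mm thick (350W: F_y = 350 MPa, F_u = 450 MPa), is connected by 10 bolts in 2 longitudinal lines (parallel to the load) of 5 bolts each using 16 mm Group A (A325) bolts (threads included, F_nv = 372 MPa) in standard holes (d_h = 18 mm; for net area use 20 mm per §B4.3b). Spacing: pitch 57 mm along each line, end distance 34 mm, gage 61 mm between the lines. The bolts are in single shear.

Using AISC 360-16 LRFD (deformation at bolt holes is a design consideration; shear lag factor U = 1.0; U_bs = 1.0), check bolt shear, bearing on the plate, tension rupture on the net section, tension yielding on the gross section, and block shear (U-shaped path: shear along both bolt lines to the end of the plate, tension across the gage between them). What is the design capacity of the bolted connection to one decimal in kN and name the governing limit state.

Bolt shear: A_b = π(16)²/4 = 201.06 mm². φR_n = 0.75 × 372 × 201.06 × 10 × 1 = 561.0 kN.
Bearing (14 mm plate, F_u = 450 MPa): end bolts L_c = 34 − 18/2 = 25, R_n = min(1.2×25×14×450, 2.4×16×14×450) = 189 kN/bolt; interior L_c = 57 − 18 = 39, R_n = 241.92 kN/bolt. φR_n = 0.75 × (2×189 + 8×241.92) = 1735.0 kN.
Tension rupture (net): A_n = (136 − 2×20)×14 = 1344 mm² (U = 1.0, A_e = A_n). φR_n = 0.75 × 450 × 1344 = 453.6 kN.
Tension yield (gross): A_g = 136×14 = 1904 mm². φR_n = 0.90 × 350 × 1904 = 599.8 kN.
Block shear: shear path 2×[34+4×57] = 2×262 mm, A_gv = 7336, A_nv = 2×(262 − 4.5×20)×14 = 4816 mm²; tension across gage: (61 − 1×20)×14 = 574 mm². R_n = min(0.6×450×4816, 0.6×350×7336) + 1.0×450×574 = min(1300.3, 1540.6) + 258.3 = 1558.6 kN. φR_n = 0.75 × 1558.6 = 1169.0 kN.
Governing: min(561.0, 1735.0, 453.6, 599.8, 1169.0) = 453.6 kN → net-section rupture.

453.6 kN (net-section rupture governs)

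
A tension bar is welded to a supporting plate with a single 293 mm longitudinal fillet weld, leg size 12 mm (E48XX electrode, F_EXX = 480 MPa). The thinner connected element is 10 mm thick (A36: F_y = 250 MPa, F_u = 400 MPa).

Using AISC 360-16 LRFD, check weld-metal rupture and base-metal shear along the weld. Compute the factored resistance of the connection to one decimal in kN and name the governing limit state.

Weld metal: throat = 0.707×12 = 8.484 mm, L = 293 mm. φR_n = 0.75 × 0.6 × 480 × 8.484 × 293 = 536.9 kN.
Base metal shear (10 mm plate): yield φR_n = 1.0×0.6×250×10×293 = 439.5 kN; rupture φR_n = 0.75×0.6×400×10×293 = 527.4 kN; take 439.5 kN (yield).
Governing: min(536.9, 439.5) = 439.5 kN → base-metal shear.

439.5 kN (base-metal shear governs)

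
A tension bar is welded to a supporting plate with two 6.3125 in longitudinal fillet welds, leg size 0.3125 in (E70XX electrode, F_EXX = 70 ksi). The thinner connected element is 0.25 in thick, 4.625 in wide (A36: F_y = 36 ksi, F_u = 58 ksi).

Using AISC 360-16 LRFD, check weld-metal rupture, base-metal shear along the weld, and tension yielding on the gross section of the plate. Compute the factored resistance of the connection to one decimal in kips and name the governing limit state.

Weld metal: throat = 0.707×0.3125 = 0.22094 in, L = 2×6.3125 = 12.625 in. φR_n = 0.75 × 0.6 × 70 × 0.22094 × 12.625 = 87.9 kips.
Base metal shear (0.25 in plate): yield φR_n = 1.0×0.6×36×0.25×12.625 = 68.2 kips; rupture φR_n = 0.75×0.6×58×0.25×12.625 = 82.4 kips; take 68.2 kips (yield).
Tension yield (gross): A_g = 4.625×0.25 = 1.1563 in². φR_n = 0.90 × 36 × 1.1563 = 37.5 kips.
Governing: min(87.9, 68.2, 37.5) = 37.5 kips → gross-section yield.

37.5 kips (gross-section yield governs)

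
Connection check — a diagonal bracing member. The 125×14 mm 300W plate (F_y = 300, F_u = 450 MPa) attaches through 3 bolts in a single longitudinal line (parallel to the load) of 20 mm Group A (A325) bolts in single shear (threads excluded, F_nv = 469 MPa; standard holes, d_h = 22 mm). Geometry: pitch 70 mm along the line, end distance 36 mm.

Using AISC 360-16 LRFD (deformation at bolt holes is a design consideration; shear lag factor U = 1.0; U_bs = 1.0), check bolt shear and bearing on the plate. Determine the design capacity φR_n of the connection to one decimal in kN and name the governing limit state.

331.5 kN (bolt shear governs)

Bolt shear: A_b = π(20)²/4 = 314.16 mm². φR_n = 0.75 × 469 × 314.16 × 3 × 1 = 331.5 kN.
Bearing (14 mm plate, F_u = 450 MPa): end bolts L_c = 36 − 22/2 = 25, R_n = min(1.2×25×14×450, 2.4×20×14×450) = 189 kN/bolt; interior L_c = 70 − 22 = 48, R_n = 302.4 kN/bolt. φR_n = 0.75 × (1×189 + 2×302.4) = 595.4 kN.
Governing: min(331.5, 595.4) = 331.5 kN → bolt shear.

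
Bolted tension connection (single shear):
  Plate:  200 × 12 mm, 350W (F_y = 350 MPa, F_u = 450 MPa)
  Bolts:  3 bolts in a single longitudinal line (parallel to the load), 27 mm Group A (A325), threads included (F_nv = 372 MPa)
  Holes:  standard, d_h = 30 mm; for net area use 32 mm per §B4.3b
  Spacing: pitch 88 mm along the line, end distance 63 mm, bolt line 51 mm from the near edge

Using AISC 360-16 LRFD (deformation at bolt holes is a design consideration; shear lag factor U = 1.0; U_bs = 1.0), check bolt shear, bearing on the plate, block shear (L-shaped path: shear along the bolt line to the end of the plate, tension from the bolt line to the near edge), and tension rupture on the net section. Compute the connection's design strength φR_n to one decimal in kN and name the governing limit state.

Bolt shear: A_b = π(27)²/4 = 572.56 mm². φR_n = 0.75 × 372 × 572.56 × 3 × 1 = 479.2 kN.
Bearing (12 mm plate, F_u = 450 MPa): end bolts L_c = 63 − 30/2 = 48, R_n = min(1.2×48×12×450, 2.4×27×12×450) = 311.04 kN/bolt; interior L_c = 88 − 30 = 58, R_n = 349.92 kN/bolt. φR_n = 0.75 × (1×311.04 + 2×349.92) = 758.2 kN.
Block shear: shear path 1×[63+2×88] = 1×239 mm, A_gv = 2868, A_nv = 1×(239 − 2.5×32)×12 = 1908 mm²; tension to near edge: (51 − 0.5×32)×12 = 420 mm². R_n = min(0.6×450×1908, 0.6×350×2868) + 1.0×450×420 = min(515.16, 602.28) + 189 = 704.16 kN. φR_n = 0.75 × 704.16 = 528.1 kN.
Tension rupture (net): A_n = (200 − 1×32)×12 = 2016 mm² (U = 1.0, A_e = A_n). φR_n = 0.75 × 450 × 2016 = 680.4 kN.
Governing: min(479.2, 758.2, 528.1, 680.4) = 479.2 kN → bolt shear.

479.2 kN (bolt shear governs)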